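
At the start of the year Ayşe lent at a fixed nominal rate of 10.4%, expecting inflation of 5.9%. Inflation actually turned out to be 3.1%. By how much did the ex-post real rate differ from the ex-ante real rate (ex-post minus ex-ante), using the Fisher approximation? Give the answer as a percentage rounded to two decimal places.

2.80%

Ex-ante: 10.4% − 5.9% = 4.500%
Ex-post: 10.4% − 3.1% = 7.300%
Difference (ex-post − ex-ante) = 2.8000% → 2.80%.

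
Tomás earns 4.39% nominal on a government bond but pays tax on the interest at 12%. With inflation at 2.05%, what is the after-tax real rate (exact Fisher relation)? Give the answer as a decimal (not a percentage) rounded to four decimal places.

0.0178

After-tax nominal return = 4.39% × (1 − 0.12) = 3.8632%.
1 + r = 1.038632 / 1.02050 = 1.017768
After-tax real rate = 1.017768 − 1 → 0.0178.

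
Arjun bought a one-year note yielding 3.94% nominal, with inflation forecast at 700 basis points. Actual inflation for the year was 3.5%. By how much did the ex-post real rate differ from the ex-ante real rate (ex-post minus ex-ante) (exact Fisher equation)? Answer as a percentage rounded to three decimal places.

3.285%

Ex-ante: (1 + 0.0394)/(1 + 0.0700) − 1 = -2.8598%
Ex-post: (1 + 0.0394)/(1 + 0.0350) − 1 = 0.4251%
Difference (ex-post − ex-ante) = 3.2849% → 3.285%.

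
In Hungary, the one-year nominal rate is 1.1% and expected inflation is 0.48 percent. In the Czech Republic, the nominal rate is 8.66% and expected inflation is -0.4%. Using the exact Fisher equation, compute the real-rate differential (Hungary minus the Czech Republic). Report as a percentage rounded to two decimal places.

Hungary: (1 + 0.0110)/(1 + 0.0048) − 1 = 0.6170%
The Czech Republic: (1 + 0.0866)/(1 − 0.0040) − 1 = 9.0964%
Differential = 0.6170% − 9.0964% = -8.4793% → -8.48%.

-8.48%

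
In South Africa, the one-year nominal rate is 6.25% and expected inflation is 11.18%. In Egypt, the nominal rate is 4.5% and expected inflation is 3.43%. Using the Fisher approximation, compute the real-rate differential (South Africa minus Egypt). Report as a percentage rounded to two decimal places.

-6.00%

South Africa: 6.25% − 11.18% = -4.930%
Egypt: 4.5% − 3.43% = 1.070%
Differential = -6.000% → -6.00%.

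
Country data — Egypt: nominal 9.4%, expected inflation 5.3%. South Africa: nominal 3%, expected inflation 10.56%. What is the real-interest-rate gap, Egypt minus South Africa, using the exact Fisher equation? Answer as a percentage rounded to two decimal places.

10.73%

Egypt: (1 + 0.0940)/(1 + 0.0530) − 1 = 3.8936%
South Africa: (1 + 0.0300)/(1 + 0.1056) − 1 = -6.8379%
Differential = 3.8936% − (-6.8379%) = 10.7316% → 10.73%.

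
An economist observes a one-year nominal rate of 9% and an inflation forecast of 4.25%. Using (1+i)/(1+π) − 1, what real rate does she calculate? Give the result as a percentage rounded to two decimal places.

4.56%

By the Fisher identity, 1 + r = (1 + i)/(1 + π).
1 + r = 1.09000 / 1.04250 = 1.045564
r = 1.045564 − 1 = 4.5564%, i.e. 4.56%.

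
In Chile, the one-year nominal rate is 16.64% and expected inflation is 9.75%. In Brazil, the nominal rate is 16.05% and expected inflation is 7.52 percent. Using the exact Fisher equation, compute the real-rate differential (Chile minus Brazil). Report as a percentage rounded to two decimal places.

-1.66%

Chile: (1 + 0.1664)/(1 + 0.0975) − 1 = 6.2779%
Brazil: (1 + 0.1605)/(1 + 0.0752) − 1 = 7.9334%
Differential = 6.2779% − 7.9334% = -1.6555% → -1.66%.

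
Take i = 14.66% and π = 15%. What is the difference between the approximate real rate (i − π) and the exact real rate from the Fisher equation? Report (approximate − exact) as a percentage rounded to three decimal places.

-0.044%

Approximate: r ≈ 14.660% − 15.000% = -0.3400%
Exact: (1 + 0.1466)/(1 + 0.1500) − 1 = -0.2957%
Error = -0.3400% − (-0.2957%) = -0.0443% → -0.044%.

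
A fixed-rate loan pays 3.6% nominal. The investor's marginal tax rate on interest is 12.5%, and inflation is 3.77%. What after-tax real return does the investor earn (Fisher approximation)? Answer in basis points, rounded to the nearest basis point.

-62 basis points

After-tax nominal return = 3.6% × (1 − 0.125) = 3.1500%.
r ≈ 3.1500% − 3.77% → -62 basis points.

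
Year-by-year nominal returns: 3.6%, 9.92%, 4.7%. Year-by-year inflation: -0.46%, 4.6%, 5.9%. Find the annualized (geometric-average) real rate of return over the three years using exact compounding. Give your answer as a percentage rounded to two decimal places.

Nominal growth factor = 1.0360 × 1.0992 × 1.0470 = 1.19229345
Price-level growth factor = 0.9954 × 1.0460 × 1.0590 = 1.10261852
Real growth factor = 1.19229345 / 1.10261852 = 1.08132906
Annualized real rate = 1.08132906^(1/3) − 1 = 2.6406% → 2.64%.

2.64%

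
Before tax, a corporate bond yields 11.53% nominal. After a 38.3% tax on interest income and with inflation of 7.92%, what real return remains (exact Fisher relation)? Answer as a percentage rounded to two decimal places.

-0.75%

After-tax nominal return = 11.53% × (1 − 0.383) = 7.11401%.
1 + r = 1.0711401 / 1.07920 = 0.992532
After-tax real rate = 0.992532 − 1 → -0.75%.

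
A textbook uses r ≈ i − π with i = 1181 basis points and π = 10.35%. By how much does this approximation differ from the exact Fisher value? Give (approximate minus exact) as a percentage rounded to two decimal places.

Approximate: r ≈ 11.810% − 10.350% = 1.4600%
Exact: (1 + 0.1181)/(1 + 0.1035) − 1 = 1.3231%
Error = 1.4600% − 1.3231% = 0.1369% → 0.14%.

0.14%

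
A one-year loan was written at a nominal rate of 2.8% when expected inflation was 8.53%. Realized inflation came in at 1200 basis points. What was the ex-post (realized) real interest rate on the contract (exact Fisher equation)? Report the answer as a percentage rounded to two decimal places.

-8.21%

Ex-post: (1 + 0.0280)/(1 + 0.1200) − 1 = -8.2143%
So the realized real rate is -8.21%.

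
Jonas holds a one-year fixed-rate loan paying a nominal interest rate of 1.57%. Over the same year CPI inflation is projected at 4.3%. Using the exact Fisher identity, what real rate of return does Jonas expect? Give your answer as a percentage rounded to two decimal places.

1 + r = 1.01570 / 1.04300 = 0.973826
r = 0.973826 − 1 = -2.6174%, i.e. -2.62%.

-2.62%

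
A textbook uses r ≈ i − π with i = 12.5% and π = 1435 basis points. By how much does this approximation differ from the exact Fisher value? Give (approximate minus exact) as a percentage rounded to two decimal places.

-0.23%

Approximate: r ≈ 12.500% − 14.350% = -1.8500%
Exact: (1 + 0.1250)/(1 + 0.1435) − 1 = -1.6178%
Error = -1.8500% − (-1.6178%) = -0.2322% → -0.23%.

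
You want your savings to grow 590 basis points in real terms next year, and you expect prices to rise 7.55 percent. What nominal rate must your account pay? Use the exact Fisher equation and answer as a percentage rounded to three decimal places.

13.895%

(1 + i) = (1 + r)(1 + π) = 1.05900 × 1.07550 = 1.1389545
i = 1.1389545 − 1, so the required nominal rate is 13.895%.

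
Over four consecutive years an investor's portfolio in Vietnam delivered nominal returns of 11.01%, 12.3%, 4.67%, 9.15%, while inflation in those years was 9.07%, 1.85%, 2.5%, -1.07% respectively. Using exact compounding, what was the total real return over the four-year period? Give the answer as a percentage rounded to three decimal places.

Nominal growth factor = 1.1101 × 1.1230 × 1.0467 × 1.0915 = 1.424255
Price-level growth factor = 1.0907 × 1.0185 × 1.0250 × 0.9893 = 1.126466
Real growth factor = 1.424255 / 1.126466 = 1.264357
Total real return = 1.264357 − 1 → 26.436%.

26.436%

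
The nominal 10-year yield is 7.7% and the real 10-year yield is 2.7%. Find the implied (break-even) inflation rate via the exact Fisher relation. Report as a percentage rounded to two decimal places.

(1 + π) = (1 + i)/(1 + r) = 1.07700 / 1.02700 = 1.048685
Break-even inflation = 1.048685 − 1 → 4.87%.

4.87%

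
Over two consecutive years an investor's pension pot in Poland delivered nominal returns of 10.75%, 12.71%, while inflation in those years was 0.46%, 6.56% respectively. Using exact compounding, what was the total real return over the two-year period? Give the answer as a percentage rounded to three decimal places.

16.605%

Compound the nominal returns: 1.1075 × 1.1271 = 1.248263.
Compound inflation: 1.0046 × 1.0656 = 1.070502.
Deflate: 1.248263 / 1.070502 = 1.166054.
Total real return = 1.166054 − 1 → 16.605%.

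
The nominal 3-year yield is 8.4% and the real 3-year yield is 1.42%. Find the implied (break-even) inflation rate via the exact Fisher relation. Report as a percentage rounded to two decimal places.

6.88%

(1 + π) = (1 + i)/(1 + r) = 1.08400 / 1.01420 = 1.068823
Break-even inflation = 1.068823 − 1 → 6.88%.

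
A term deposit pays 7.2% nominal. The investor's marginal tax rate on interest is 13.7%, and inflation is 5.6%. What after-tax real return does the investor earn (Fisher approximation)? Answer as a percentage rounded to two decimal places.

0.61%

After-tax nominal return = 7.2% × (1 − 0.137) = 6.2136%.
r ≈ 6.2136% − 5.6% → 0.61%.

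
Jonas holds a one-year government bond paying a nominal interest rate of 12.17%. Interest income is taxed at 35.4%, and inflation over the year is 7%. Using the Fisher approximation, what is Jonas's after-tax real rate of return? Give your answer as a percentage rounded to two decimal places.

After-tax nominal return = 12.17% × (1 − 0.354) = 7.86182%.
r ≈ 7.86182% − 7% → 0.86%.

0.86%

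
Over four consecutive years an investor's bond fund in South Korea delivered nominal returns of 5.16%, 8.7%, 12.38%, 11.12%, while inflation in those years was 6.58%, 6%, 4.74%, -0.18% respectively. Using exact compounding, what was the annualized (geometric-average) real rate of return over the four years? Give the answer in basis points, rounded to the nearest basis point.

485 basis points

Compound the nominal returns: 1.0516 × 1.0870 × 1.1238 × 1.1112 = 1.42745157.
Compound inflation: 1.0658 × 1.0600 × 1.0474 × 0.9982 = 1.18116812.
Deflate: 1.42745157 / 1.18116812 = 1.20850838.
Annualized real rate = 1.20850838^(1/4) − 1 = 4.8485% → 485 basis points.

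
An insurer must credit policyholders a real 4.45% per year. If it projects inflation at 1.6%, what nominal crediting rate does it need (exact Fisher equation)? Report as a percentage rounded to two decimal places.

(1 + i) = (1 + r)(1 + π) = 1.04450 × 1.01600 = 1.061212
i = 1.061212 − 1, so the required nominal rate is 6.12%.

6.12%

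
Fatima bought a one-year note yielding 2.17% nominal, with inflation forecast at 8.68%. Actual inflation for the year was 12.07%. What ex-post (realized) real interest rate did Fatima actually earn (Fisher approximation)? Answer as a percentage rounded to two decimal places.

Ex-post: 2.17% − 12.07% = -9.900%
So the realized real rate is -9.90%.

-9.90%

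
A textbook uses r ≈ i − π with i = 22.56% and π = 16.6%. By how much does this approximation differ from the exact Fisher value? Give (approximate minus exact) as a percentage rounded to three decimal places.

Approximate: r ≈ 22.560% − 16.600% = 5.9600%
Exact: (1 + 0.2256)/(1 + 0.1660) − 1 = 5.11149%
Error = 5.9600% − 5.11149% = 0.84851% → 0.849%.

0.849%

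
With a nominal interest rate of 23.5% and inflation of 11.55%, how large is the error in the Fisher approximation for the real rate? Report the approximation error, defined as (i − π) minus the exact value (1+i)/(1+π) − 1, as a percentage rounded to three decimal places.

Approximate: r ≈ 23.500% − 11.550% = 11.9500%
Exact: (1 + 0.2350)/(1 + 0.1155) − 1 = 10.7127%
Error = 11.9500% − 10.7127% = 1.2373% → 1.237%.

1.237%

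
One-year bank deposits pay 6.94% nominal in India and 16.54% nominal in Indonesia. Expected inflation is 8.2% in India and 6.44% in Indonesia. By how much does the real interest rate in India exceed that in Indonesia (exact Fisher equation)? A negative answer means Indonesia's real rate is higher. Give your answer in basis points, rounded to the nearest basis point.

-1065 basis points

India: (1 + 0.0694)/(1 + 0.0820) − 1 = -1.1645%
Indonesia: (1 + 0.1654)/(1 + 0.0644) − 1 = 9.4889%
Differential = -1.1645% − 9.4889% = -10.6534% → -1065 basis points.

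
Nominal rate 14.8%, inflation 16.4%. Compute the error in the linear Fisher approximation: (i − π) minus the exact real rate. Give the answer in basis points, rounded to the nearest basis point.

Approximate: r ≈ 14.800% − 16.400% = -1.6000%
Exact: (1 + 0.1480)/(1 + 0.1640) − 1 = -1.3746%
Error = -1.6000% − (-1.3746%) = -0.2254% → -23 basis points.

-23 basis points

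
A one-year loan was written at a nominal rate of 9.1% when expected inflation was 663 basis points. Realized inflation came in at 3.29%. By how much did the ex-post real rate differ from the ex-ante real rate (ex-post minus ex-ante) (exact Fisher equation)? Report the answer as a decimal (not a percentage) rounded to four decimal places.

Ex-ante: (1 + 0.0910)/(1 + 0.0663) − 1 = 2.3164%
Ex-post: (1 + 0.0910)/(1 + 0.0329) − 1 = 5.6249%
Difference (ex-post − ex-ante) = 3.3085% → 0.0331.

0.0331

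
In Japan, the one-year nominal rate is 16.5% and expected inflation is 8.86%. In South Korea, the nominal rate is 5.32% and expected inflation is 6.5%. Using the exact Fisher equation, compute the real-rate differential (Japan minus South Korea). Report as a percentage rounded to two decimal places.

Japan: (1 + 0.1650)/(1 + 0.0886) − 1 = 7.0182%
South Korea: (1 + 0.0532)/(1 + 0.0650) − 1 = -1.1080%
Differential = 7.0182% − (-1.1080%) = 8.1262% → 8.13%.

8.13%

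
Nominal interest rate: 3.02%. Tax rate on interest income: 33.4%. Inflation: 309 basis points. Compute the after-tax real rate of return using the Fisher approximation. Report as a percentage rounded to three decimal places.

-1.079%

After-tax nominal return = 3.02% × (1 − 0.334) = 2.01132%.
r ≈ 2.01132% − 3.09% → -1.079%.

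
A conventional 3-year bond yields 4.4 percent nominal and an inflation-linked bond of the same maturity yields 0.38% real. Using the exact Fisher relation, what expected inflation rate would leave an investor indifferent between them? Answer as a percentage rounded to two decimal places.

4.00%

(1 + π) = (1 + i)/(1 + r) = 1.04400 / 1.00380 = 1.040048
Break-even inflation = 1.040048 − 1 → 4.00%.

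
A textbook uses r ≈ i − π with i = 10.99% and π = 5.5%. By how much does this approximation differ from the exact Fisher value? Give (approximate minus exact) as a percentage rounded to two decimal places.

0.29%

Approximate: r ≈ 10.990% − 5.500% = 5.4900%
Exact: (1 + 0.1099)/(1 + 0.0550) − 1 = 5.2038%
Error = 5.4900% − 5.2038% = 0.2862% → 0.29%.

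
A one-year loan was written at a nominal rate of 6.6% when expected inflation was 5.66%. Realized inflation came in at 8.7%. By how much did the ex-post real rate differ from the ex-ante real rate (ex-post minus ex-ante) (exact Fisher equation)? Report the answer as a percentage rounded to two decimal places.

-2.82%

Ex-ante: (1 + 0.0660)/(1 + 0.0566) − 1 = 0.8896%
Ex-post: (1 + 0.0660)/(1 + 0.0870) − 1 = -1.9319%
Difference (ex-post − ex-ante) = -2.8216% → -2.82%.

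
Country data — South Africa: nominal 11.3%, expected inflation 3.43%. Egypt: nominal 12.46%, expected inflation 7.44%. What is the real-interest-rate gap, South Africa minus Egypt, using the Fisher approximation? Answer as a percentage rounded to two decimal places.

South Africa: 11.3% − 3.43% = 7.870%
Egypt: 12.46% − 7.44% = 5.020%
Differential = 2.850% → 2.85%.

2.85%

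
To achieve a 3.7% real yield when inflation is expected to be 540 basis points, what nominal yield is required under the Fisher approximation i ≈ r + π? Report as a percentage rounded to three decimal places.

9.100%

i ≈ r + π = 3.7% + 5.4% = 9.100%.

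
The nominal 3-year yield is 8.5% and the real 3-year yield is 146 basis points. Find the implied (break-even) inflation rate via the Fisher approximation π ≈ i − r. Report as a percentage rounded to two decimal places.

π ≈ i − r = 8.5% − 1.46% → 7.04%.

7.04%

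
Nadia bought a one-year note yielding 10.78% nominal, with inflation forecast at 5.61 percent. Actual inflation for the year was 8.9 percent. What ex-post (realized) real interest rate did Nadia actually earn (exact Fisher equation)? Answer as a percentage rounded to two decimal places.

1.73%

Ex-post: (1 + 0.1078)/(1 + 0.0890) − 1 = 1.7264%
So the realized real rate is 1.73%.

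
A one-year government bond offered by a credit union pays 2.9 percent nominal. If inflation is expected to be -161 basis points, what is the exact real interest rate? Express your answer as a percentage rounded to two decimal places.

4.58%

1 + r = 1.02900 / 0.98390 = 1.045838
r = 1.045838 − 1 = 4.5838%, i.e. 4.58%.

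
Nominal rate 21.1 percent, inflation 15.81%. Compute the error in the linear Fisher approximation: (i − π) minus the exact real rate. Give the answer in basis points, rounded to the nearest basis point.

Approximate: r ≈ 21.100% − 15.810% = 5.2900%
Exact: (1 + 0.2110)/(1 + 0.1581) − 1 = 4.5678%
Error = 5.2900% − 4.5678% = 0.7222% → 72 basis points.

72 basis points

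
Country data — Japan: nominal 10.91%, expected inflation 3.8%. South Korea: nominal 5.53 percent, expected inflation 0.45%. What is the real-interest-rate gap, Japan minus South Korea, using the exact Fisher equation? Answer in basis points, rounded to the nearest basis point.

179 basis points

Japan: (1 + 0.1091)/(1 + 0.0380) − 1 = 6.8497%
South Korea: (1 + 0.0553)/(1 + 0.0045) − 1 = 5.0572%
Differential = 6.8497% − 5.0572% = 1.7925% → 179 basis points.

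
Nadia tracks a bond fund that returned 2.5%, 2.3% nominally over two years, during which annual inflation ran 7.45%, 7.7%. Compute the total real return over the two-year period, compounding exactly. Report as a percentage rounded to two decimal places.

Nominal growth factor = 1.0250 × 1.0230 = 1.048575
Price-level growth factor = 1.0745 × 1.0770 = 1.157237
Real growth factor = 1.048575 / 1.157237 = 0.906103
Total real return = 0.906103 − 1 → -9.39%.

-9.39%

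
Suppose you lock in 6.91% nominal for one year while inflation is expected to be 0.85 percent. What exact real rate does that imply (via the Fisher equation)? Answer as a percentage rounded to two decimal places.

1 + r = 1.06910 / 1.00850 = 1.060089
r = 1.060089 − 1 = 6.0089%, i.e. 6.01%.

6.01%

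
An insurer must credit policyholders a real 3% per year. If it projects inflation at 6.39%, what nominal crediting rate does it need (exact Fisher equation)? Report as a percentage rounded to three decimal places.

9.582%

(1 + i) = (1 + r)(1 + π) = 1.03000 × 1.06390 = 1.095817
i = 1.095817 − 1, so the required nominal rate is 9.582%.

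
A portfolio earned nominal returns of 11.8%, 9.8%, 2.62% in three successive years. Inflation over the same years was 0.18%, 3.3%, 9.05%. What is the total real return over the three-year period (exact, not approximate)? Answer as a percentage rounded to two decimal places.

11.63%

Compound the nominal returns: 1.1180 × 1.0980 × 1.0262 = 1.259726.
Compound inflation: 1.0018 × 1.0330 × 1.0905 = 1.128514.
Deflate: 1.259726 / 1.128514 = 1.116270.
Total real return = 1.116270 − 1 → 11.63%.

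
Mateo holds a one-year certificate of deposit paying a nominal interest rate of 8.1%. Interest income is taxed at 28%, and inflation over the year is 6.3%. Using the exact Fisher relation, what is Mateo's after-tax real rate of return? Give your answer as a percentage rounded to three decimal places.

-0.440%

After-tax nominal return = 8.1% × (1 − 0.28) = 5.8320%.
1 + r = 1.05832 / 1.06300 = 0.995597
After-tax real rate = 0.995597 − 1 → -0.440%.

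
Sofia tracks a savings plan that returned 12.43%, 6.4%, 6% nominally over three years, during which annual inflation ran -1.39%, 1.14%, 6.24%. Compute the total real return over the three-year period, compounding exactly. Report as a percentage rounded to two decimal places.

19.67%

Compound the nominal returns: 1.1243 × 1.0640 × 1.0600 = 1.268031.
Compound inflation: 0.9861 × 1.0114 × 1.0624 = 1.059576.
Deflate: 1.268031 / 1.059576 = 1.196734.
Total real return = 1.196734 − 1 → 19.67%.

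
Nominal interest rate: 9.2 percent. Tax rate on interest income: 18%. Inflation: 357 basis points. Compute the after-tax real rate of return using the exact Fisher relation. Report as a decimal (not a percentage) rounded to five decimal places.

0.03837

After-tax nominal return = 9.2% × (1 − 0.18) = 7.5440%.
1 + r = 1.07544 / 1.03570 = 1.038370
After-tax real rate = 1.038370 − 1 → 0.03837.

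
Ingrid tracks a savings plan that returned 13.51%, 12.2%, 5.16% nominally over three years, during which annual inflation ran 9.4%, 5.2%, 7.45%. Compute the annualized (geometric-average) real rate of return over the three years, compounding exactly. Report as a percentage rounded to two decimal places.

Compound the nominal returns: 1.1351 × 1.1220 × 1.0516 = 1.33929904.
Compound inflation: 1.0940 × 1.0520 × 1.0745 = 1.23662916.
Deflate: 1.33929904 / 1.23662916 = 1.08302399.
Annualized real rate = 1.08302399^(1/3) − 1 = 2.6942% → 2.69%.

2.69%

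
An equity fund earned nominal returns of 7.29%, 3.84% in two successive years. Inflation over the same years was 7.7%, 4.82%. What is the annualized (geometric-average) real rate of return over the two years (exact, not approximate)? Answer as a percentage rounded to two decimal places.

Compound the nominal returns: 1.0729 × 1.0384 = 1.11409936.
Compound inflation: 1.0770 × 1.0482 = 1.12891140.
Deflate: 1.11409936 / 1.12891140 = 0.98687936.
Annualized real rate = 0.98687936^(1/2) − 1 = -0.6582% → -0.66%.

-0.66%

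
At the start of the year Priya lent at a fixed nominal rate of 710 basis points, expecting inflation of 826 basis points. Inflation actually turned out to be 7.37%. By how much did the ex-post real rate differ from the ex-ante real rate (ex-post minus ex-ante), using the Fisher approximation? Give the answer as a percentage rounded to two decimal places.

Ex-ante: 7.1% − 8.26% = -1.160%
Ex-post: 7.1% − 7.37% = -0.270%
Difference (ex-post − ex-ante) = 0.8900% → 0.89%.

0.89%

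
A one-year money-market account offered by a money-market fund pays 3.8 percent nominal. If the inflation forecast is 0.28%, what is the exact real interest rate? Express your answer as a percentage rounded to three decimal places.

1 + r = 1.03800 / 1.00280 = 1.035102
r = 1.035102 − 1 = 3.5102%, i.e. 3.510%.

3.510%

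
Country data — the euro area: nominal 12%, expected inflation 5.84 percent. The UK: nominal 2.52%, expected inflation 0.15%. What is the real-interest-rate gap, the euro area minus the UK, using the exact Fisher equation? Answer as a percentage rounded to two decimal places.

The euro area: (1 + 0.1200)/(1 + 0.0584) − 1 = 5.8201%
The UK: (1 + 0.0252)/(1 + 0.0015) − 1 = 2.3665%
Differential = 5.8201% − 2.3665% = 3.4537% → 3.45%.

3.45%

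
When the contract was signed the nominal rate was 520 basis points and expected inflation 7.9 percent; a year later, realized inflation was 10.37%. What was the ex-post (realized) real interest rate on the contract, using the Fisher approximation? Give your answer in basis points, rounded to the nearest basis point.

-517 basis points

Ex-post: 5.2% − 10.37% = -5.170%
So the realized real rate is -517 basis points.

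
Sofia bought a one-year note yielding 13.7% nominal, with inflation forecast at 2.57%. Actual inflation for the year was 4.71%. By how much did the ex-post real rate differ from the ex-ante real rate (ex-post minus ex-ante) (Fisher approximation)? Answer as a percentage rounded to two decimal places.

-2.14%

Ex-ante: 13.7% − 2.57% = 11.130%
Ex-post: 13.7% − 4.71% = 8.990%
Difference (ex-post − ex-ante) = -2.1400% → -2.14%.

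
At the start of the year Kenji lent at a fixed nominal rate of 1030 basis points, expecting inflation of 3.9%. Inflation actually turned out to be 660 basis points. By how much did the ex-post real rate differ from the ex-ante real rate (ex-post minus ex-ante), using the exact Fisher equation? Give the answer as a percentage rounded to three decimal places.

-2.689%

Ex-ante: (1 + 0.1030)/(1 + 0.0390) − 1 = 6.1598%
Ex-post: (1 + 0.1030)/(1 + 0.0660) − 1 = 3.4709%
Difference (ex-post − ex-ante) = -2.6888% → -2.689%.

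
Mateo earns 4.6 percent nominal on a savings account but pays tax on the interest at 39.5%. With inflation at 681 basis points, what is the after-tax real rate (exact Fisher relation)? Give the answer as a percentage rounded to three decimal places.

-3.770%

After-tax nominal return = 4.6% × (1 − 0.395) = 2.7830%.
1 + r = 1.02783 / 1.06810 = 0.962298
After-tax real rate = 0.962298 − 1 → -3.770%.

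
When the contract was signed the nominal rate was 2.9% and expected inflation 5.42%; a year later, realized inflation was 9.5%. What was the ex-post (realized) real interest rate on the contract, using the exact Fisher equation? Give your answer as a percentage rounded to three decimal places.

Ex-post: (1 + 0.0290)/(1 + 0.0950) − 1 = -6.0274%
So the realized real rate is -6.027%.

-6.027%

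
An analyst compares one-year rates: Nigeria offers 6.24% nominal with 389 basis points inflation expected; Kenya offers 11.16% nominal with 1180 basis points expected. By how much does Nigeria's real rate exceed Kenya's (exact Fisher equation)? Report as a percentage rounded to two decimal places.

2.83%

Nigeria: (1 + 0.0624)/(1 + 0.0389) − 1 = 2.2620%
Kenya: (1 + 0.1116)/(1 + 0.1180) − 1 = -0.5725%
Differential = 2.2620% − (-0.5725%) = 2.8345% → 2.83%.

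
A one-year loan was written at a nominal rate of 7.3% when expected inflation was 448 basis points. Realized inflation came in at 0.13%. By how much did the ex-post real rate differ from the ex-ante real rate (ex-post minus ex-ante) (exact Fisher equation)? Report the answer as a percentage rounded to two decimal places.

Ex-ante: (1 + 0.0730)/(1 + 0.0448) − 1 = 2.6991%
Ex-post: (1 + 0.0730)/(1 + 0.0013) − 1 = 7.1607%
Difference (ex-post − ex-ante) = 4.4616% → 4.46%.

4.46%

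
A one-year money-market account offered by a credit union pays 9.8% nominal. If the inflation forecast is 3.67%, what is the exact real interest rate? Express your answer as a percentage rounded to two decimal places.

5.91%

By the Fisher equation, 1 + r = (1 + i)/(1 + π).
1 + r = 1.09800 / 1.03670 = 1.059130
r = 1.059130 − 1 = 5.9130%, i.e. 5.91%.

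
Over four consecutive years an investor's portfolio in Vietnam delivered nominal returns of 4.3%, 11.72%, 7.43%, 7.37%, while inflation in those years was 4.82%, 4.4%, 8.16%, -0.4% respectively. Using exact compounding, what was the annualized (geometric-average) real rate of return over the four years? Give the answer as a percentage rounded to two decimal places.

3.33%

Compound the nominal returns: 1.0430 × 1.1172 × 1.0743 × 1.0737 = 1.34407581.
Compound inflation: 1.0482 × 1.0440 × 1.0816 × 0.9960 = 1.17888291.
Deflate: 1.34407581 / 1.17888291 = 1.14012664.
Annualized real rate = 1.14012664^(1/4) − 1 = 3.3328% → 3.33%.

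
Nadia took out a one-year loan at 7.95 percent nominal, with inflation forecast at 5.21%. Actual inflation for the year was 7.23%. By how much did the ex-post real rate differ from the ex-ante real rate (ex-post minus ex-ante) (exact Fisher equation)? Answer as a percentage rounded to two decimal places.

Ex-ante: (1 + 0.0795)/(1 + 0.0521) − 1 = 2.6043%
Ex-post: (1 + 0.0795)/(1 + 0.0723) − 1 = 0.6715%
Difference (ex-post − ex-ante) = -1.9329% → -1.93%.

-1.93%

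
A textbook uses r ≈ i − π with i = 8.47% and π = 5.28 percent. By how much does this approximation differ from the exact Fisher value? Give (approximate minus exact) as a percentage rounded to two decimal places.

0.16%

Approximate: r ≈ 8.470% − 5.280% = 3.1900%
Exact: (1 + 0.0847)/(1 + 0.0528) − 1 = 3.0300%
Error = 3.1900% − 3.0300% = 0.1600% → 0.16%.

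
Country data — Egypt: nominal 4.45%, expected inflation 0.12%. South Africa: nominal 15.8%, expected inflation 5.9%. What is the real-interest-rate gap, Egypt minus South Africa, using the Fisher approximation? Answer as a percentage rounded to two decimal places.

-5.57%

Egypt: 4.45% − 0.12% = 4.330%
South Africa: 15.8% − 5.9% = 9.900%
Differential = -5.570% → -5.57%.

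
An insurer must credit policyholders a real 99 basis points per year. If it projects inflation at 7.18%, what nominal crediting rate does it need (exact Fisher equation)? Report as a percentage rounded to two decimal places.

8.24%

(1 + i) = (1 + r)(1 + π) = 1.00990 × 1.07180 = 1.08241082
i = 1.08241082 − 1, so the required nominal rate is 8.24%.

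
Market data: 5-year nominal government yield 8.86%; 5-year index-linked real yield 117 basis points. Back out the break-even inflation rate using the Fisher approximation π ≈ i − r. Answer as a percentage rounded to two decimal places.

π ≈ i − r = 8.86% − 1.17% → 7.69%.

7.69%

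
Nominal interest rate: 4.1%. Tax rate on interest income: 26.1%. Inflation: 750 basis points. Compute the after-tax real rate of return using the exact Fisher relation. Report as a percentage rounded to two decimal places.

-4.16%

After-tax nominal return = 4.1% × (1 − 0.261) = 3.0299%.
1 + r = 1.030299 / 1.07500 = 0.958418
After-tax real rate = 0.958418 − 1 → -4.16%.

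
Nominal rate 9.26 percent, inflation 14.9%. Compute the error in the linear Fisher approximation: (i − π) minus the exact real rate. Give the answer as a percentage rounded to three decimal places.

-0.731%

Approximate: r ≈ 9.260% − 14.900% = -5.6400%
Exact: (1 + 0.0926)/(1 + 0.1490) − 1 = -4.9086%
Error = -5.6400% − (-4.9086%) = -0.7314% → -0.731%.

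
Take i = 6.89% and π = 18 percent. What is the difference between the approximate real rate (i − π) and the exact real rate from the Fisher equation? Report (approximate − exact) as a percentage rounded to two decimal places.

-1.69%

Approximate: r ≈ 6.890% − 18.000% = -11.1100%
Exact: (1 + 0.0689)/(1 + 0.1800) − 1 = -9.4153%
Error = -11.1100% − (-9.4153%) = -1.6947% → -1.69%.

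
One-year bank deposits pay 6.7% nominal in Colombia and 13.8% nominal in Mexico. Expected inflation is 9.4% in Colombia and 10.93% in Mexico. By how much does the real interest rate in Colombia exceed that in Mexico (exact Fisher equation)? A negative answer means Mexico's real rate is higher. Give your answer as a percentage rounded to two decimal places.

-5.06%

Colombia: (1 + 0.0670)/(1 + 0.0940) − 1 = -2.4680%
Mexico: (1 + 0.1380)/(1 + 0.1093) − 1 = 2.5872%
Differential = -2.4680% − 2.5872% = -5.0552% → -5.06%.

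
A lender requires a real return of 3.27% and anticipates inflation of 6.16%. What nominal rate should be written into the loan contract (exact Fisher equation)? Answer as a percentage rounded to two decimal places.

9.63%

(1 + i) = (1 + r)(1 + π) = 1.03270 × 1.06160 = 1.09631432
i = 1.09631432 − 1, so the required nominal rate is 9.63%.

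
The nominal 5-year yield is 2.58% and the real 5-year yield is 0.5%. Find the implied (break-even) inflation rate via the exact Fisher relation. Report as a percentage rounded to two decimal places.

2.07%

(1 + π) = (1 + i)/(1 + r) = 1.02580 / 1.00500 = 1.020697
Break-even inflation = 1.020697 − 1 → 2.07%.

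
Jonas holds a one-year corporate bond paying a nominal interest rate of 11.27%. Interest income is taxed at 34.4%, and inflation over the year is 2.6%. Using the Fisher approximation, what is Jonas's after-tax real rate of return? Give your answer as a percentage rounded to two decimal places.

After-tax nominal return = 11.27% × (1 − 0.344) = 7.39312%.
r ≈ 7.39312% − 2.6% → 4.79%.

4.79%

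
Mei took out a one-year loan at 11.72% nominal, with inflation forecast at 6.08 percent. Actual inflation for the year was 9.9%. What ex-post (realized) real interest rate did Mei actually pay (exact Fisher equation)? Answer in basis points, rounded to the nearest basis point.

166 basis points

Ex-post: (1 + 0.1172)/(1 + 0.0990) − 1 = 1.6561%
So the realized real rate is 166 basis points.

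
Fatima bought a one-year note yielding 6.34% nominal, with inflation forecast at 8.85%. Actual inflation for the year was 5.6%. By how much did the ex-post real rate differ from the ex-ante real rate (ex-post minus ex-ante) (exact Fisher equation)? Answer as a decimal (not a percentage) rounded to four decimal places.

Ex-ante: (1 + 0.0634)/(1 + 0.0885) − 1 = -2.3059%
Ex-post: (1 + 0.0634)/(1 + 0.0560) − 1 = 0.7008%
Difference (ex-post − ex-ante) = 3.0067% → 0.0301.

0.0301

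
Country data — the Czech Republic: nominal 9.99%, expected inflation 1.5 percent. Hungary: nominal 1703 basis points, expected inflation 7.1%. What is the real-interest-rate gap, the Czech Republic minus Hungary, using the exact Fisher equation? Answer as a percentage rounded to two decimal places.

The Czech Republic: (1 + 0.0999)/(1 + 0.0150) − 1 = 8.3645%
Hungary: (1 + 0.1703)/(1 + 0.0710) − 1 = 9.2717%
Differential = 8.3645% − 9.2717% = -0.9072% → -0.91%.

-0.91%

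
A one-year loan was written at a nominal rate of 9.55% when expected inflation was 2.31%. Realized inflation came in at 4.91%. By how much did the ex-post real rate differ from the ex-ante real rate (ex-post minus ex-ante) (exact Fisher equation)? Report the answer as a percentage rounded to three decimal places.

-2.654%

Ex-ante: (1 + 0.0955)/(1 + 0.0231) − 1 = 7.0765%
Ex-post: (1 + 0.0955)/(1 + 0.0491) − 1 = 4.4228%
Difference (ex-post − ex-ante) = -2.6537% → -2.654%.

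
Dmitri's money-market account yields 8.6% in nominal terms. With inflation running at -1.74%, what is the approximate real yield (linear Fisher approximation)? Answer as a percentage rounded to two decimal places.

10.34%

r ≈ i − π = 8.6% − (-1.74%) = 10.34%.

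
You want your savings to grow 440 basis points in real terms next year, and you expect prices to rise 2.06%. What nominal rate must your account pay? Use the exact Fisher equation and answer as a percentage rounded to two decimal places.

6.55%

(1 + i) = (1 + r)(1 + π) = 1.04400 × 1.02060 = 1.0655064
i = 1.0655064 − 1, so the required nominal rate is 6.55%.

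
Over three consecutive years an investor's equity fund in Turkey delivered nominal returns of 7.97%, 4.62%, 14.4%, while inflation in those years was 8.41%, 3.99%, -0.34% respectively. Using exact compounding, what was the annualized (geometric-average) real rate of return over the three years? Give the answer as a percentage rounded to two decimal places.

Nominal growth factor = 1.0797 × 1.0462 × 1.1440 = 1.29224197
Price-level growth factor = 1.0841 × 1.0399 × 0.9966 = 1.12352258
Real growth factor = 1.29224197 / 1.12352258 = 1.15017000
Annualized real rate = 1.15017000^(1/3) − 1 = 4.7741% → 4.77%.

4.77%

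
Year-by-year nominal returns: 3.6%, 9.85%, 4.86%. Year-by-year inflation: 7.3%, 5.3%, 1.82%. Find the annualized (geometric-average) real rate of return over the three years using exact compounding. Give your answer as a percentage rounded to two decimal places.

1.23%

Compound the nominal returns: 1.0360 × 1.0985 × 1.0486 = 1.19335504.
Compound inflation: 1.0730 × 1.0530 × 1.0182 = 1.15043262.
Deflate: 1.19335504 / 1.15043262 = 1.03730981.
Annualized real rate = 1.03730981^(1/3) − 1 = 1.2285% → 1.23%.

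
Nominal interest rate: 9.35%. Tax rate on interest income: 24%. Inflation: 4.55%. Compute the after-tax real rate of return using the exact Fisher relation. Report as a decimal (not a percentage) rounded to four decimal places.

0.0244

After-tax nominal return = 9.35% × (1 − 0.24) = 7.1060%.
1 + r = 1.07106 / 1.04550 = 1.024448
After-tax real rate = 1.024448 − 1 → 0.0244.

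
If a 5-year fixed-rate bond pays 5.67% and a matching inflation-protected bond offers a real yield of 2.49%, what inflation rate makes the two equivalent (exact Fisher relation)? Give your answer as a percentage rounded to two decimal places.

3.10%

(1 + π) = (1 + i)/(1 + r) = 1.05670 / 1.02490 = 1.031027
Break-even inflation = 1.031027 − 1 → 3.10%.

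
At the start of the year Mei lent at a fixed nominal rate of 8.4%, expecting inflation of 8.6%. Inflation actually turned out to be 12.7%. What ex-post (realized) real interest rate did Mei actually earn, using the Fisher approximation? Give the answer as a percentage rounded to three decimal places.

Ex-post: 8.4% − 12.7% = -4.300%
So the realized real rate is -4.300%.

-4.300%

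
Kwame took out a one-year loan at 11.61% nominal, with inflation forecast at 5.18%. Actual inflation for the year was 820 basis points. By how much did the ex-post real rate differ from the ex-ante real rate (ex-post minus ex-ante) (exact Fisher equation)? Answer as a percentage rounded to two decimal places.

-2.96%

Ex-ante: (1 + 0.1161)/(1 + 0.0518) − 1 = 6.1133%
Ex-post: (1 + 0.1161)/(1 + 0.0820) − 1 = 3.1516%
Difference (ex-post − ex-ante) = -2.9618% → -2.96%.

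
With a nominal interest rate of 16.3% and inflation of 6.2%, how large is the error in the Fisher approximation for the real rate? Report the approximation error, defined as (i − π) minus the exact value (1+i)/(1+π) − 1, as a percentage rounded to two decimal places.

Approximate: r ≈ 16.300% − 6.200% = 10.1000%
Exact: (1 + 0.1630)/(1 + 0.0620) − 1 = 9.5104%
Error = 10.1000% − 9.5104% = 0.5896% → 0.59%.

0.59%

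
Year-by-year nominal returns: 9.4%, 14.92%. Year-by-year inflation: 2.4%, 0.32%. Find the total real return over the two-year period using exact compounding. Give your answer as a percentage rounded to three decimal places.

Nominal growth factor = 1.0940 × 1.1492 = 1.257225
Price-level growth factor = 1.0240 × 1.0032 = 1.027277
Real growth factor = 1.257225 / 1.027277 = 1.223842
Total real return = 1.223842 − 1 → 22.384%.

22.384%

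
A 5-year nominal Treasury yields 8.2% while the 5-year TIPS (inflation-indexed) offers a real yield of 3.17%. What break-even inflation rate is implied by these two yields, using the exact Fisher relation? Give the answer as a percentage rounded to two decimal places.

(1 + π) = (1 + i)/(1 + r) = 1.08200 / 1.03170 = 1.048754
Break-even inflation = 1.048754 − 1 → 4.88%.

4.88%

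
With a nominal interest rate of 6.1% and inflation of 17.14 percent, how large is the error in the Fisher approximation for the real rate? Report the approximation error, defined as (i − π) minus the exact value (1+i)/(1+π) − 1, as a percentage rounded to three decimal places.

-1.615%

Approximate: r ≈ 6.100% − 17.140% = -11.0400%
Exact: (1 + 0.0610)/(1 + 0.1714) − 1 = -9.4246%
Error = -11.0400% − (-9.4246%) = -1.6154% → -1.615%.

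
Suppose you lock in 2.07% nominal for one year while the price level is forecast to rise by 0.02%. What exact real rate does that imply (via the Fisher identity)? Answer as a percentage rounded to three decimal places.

2.050%

1 + r = 1.02070 / 1.00020 = 1.020496
r = 1.020496 − 1 = 2.0496%, i.e. 2.050%.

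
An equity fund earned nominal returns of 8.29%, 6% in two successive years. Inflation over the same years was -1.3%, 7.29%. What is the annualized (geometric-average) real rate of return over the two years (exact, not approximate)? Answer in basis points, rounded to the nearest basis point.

411 basis points

Nominal growth factor = 1.0829 × 1.0600 = 1.14787400
Price-level growth factor = 0.9870 × 1.0729 = 1.05895230
Real growth factor = 1.14787400 / 1.05895230 = 1.08397139
Annualized real rate = 1.08397139^(1/2) − 1 = 4.1139% → 411 basis points.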